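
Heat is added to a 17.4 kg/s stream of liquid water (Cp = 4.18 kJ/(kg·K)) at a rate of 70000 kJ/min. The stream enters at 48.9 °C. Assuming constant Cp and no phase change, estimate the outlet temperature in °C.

T_out = 64.9 °C

Q = 70000 kJ/min = 1166.7 kJ/s
ΔT = Q/(ṁ·Cp) = 1166.7/(17.4×4.18) = 16.041 K
T_out = 48.9 + 16.041 = 64.941 °C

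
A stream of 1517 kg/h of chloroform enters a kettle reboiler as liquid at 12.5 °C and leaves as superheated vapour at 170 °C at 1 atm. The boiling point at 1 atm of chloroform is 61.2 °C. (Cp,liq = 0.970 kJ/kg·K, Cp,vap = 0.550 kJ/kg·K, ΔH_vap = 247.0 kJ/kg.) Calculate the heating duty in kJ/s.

liquid 12.5→61.2 °C: 47.239 kJ/kg
vaporisation at 61.2 °C: 247 kJ/kg
vapour 61.2→170 °C: 59.84 kJ/kg
Δh = 47.239 + 247 + 59.84 = 354.08 kJ/kg
Q = ṁ·Δh = 1517 kg/h × 354.08 kJ/kg = 537140 kJ/h
|Q| = 149.2 kW

Q = 149 kJ/s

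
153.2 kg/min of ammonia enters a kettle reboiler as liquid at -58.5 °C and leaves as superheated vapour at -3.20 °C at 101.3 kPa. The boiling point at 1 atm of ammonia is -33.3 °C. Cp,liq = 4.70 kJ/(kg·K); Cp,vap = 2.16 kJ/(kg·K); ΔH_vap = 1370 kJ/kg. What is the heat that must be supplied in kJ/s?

liquid -58.5→-33.3 °C: 118.44 kJ/kg
vaporisation at -33.3 °C: 1370 kJ/kg
vapour -33.3→-3.20 °C: 65.016 kJ/kg
Δh = 118.44 + 1370 + 65.016 = 1553.5 kJ/kg
Q = ṁ·Δh = 153.2 kg/min × 1553.5 kJ/kg = 237990 kJ/min
|Q| = 3966.5 kW

Q = 3970 kJ/s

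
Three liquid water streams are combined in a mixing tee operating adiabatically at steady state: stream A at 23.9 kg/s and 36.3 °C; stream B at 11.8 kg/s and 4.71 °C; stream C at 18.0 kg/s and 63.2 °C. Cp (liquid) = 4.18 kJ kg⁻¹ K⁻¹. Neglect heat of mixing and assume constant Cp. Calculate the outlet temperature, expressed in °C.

T_out = 38.4 °C

No heat crosses the boundary, so H_out = H_in.
Σ ṁᵢCp,ᵢTᵢ = 23.9×4.18×36.3 + 11.8×4.18×4.71 + 18.0×4.18×63.2 = 8613.9
Σ ṁᵢCp,ᵢ = 23.9×4.18 + 11.8×4.18 + 18.0×4.18 = 224.47
T_out = 8613.9 / 224.47 = 38.375 °C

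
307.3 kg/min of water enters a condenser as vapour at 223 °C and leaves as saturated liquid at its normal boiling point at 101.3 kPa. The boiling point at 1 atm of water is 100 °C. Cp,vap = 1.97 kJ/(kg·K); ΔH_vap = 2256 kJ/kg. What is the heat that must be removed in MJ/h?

Q_c = 46100 MJ/h

vapour 223→100 °C: -242.31 kJ/kg
condensation at 100 °C: -2256 kJ/kg
Δh = -242.31 + -2256 = -2498.3 kJ/kg
Q = ṁ·Δh = 307.3 kg/min × -2498.3 kJ/kg = -767730 kJ/min
|Q| = 12796 kW = 46064 MJ/h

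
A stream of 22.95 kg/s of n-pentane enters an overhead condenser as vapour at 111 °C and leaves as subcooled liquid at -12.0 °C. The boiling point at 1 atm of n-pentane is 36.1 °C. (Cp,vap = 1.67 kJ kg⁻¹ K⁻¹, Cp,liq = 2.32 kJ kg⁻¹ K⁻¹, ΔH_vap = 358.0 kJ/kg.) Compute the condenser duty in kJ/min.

vapour 111→36.1 °C: -125.08 kJ/kg
condensation at 36.1 °C: -358 kJ/kg
liquid 36.1→-12.0 °C: -111.59 kJ/kg
Δh = -125.08 + -358 + -111.59 = -594.67 kJ/kg
Q = ṁ·Δh = 22.95 kg/s × -594.67 kJ/kg = -13648 kJ/s
|Q| = 13648 kW = 818870 kJ/min

Q_c = 819000 kJ/min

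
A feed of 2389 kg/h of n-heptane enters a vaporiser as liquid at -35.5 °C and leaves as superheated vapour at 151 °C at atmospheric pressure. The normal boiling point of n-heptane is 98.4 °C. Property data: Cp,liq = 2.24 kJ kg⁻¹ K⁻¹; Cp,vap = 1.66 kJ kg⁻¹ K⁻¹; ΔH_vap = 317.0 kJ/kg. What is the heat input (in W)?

Q = 467000 W

liquid -35.5→98.4 °C: 299.94 kJ/kg
vaporisation at 98.4 °C: 317 kJ/kg
vapour 98.4→151 °C: 87.316 kJ/kg
Δh = 299.94 + 317 + 87.316 = 704.25 kJ/kg
Q = ṁ·Δh = 2389 kg/h × 704.25 kJ/kg = 1.6825e+06 kJ/h
|Q| = 467.35 kW = 467350 W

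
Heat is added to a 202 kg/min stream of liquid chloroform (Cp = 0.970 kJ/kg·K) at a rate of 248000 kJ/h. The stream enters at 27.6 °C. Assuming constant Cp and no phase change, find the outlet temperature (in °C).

Q = 248000 kJ/h = 4133.3 kJ/min
ΔT = Q/(ṁ·Cp) = 4133.3/(202×0.970) = 21.095 K
T_out = 27.6 + 21.095 = 48.695 °C

T_out = 48.7 °C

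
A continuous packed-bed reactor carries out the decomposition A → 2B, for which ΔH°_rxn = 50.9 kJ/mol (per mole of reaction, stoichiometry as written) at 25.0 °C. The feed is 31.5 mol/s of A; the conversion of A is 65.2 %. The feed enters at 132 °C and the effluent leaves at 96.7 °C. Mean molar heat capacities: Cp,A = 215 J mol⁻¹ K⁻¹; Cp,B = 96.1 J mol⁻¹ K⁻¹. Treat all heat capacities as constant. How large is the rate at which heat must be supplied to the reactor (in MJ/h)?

Extent of reaction ξ = 0.652 × 31.5 = 20.538 mol/s
Reaction term: ξ·ΔH°_rxn = 20.538 × 50.9 = 1045.4 kJ/s
Sensible, feed 132→25 °C: -724.66 kJ/s
Outlet flows (mol/s): A 10.962, B 41.076
Sensible, products 25→96.7 °C: 452.01 kJ/s
Q = ΔH = 772.74 kJ/s = 772.74 kW
Heat supplied = 2781.9 MJ/h

Q_in = 2780 MJ/h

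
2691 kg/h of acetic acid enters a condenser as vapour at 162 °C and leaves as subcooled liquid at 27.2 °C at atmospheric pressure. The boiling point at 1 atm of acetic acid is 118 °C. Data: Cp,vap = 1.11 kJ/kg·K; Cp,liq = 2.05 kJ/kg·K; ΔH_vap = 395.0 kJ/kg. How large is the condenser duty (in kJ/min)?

vapour 162→118 °C: -48.84 kJ/kg
condensation at 118 °C: -395 kJ/kg
liquid 118→27.2 °C: -186.14 kJ/kg
Δh = -48.84 + -395 + -186.14 = -629.98 kJ/kg
Q = ṁ·Δh = 2691 kg/h × -629.98 kJ/kg = -1.6953e+06 kJ/h
|Q| = 470.91 kW = 28255 kJ/min

Q_c = 28300 kJ/min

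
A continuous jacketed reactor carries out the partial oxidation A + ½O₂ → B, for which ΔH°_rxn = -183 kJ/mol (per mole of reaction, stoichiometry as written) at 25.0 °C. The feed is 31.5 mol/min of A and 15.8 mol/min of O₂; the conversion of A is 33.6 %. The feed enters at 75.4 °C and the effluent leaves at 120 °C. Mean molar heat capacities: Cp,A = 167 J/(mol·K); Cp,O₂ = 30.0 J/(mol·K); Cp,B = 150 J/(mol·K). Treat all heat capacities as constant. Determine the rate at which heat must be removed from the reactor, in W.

Q_out = 28600 W

Extent of reaction ξ = 0.336 × 31.5 = 10.584 mol/min
Reaction term: ξ·ΔH°_rxn = 10.584 × -183 = -1936.9 kJ/min
Sensible, feed 75.4→25 °C: -289.02 kJ/min
Outlet flows (mol/min): A 20.916, O₂ 10.508, B 10.584
Sensible, products 25→120 °C: 512.6 kJ/min
Q = ΔH = -1713.3 kJ/min = -28.555 kW
Heat removed = 28555 W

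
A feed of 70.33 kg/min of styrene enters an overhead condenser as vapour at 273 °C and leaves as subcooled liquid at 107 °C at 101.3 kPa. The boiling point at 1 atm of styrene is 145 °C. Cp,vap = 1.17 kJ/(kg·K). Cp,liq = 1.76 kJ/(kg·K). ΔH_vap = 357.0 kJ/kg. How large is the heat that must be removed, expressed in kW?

Q_c = 672 kW

vapour 273→145 °C: -149.76 kJ/kg
condensation at 145 °C: -357 kJ/kg
liquid 145→107 °C: -66.88 kJ/kg
Δh = -149.76 + -357 + -66.88 = -573.64 kJ/kg
Q = ṁ·Δh = 70.33 kg/min × -573.64 kJ/kg = -40344 kJ/min
|Q| = 672.4 kW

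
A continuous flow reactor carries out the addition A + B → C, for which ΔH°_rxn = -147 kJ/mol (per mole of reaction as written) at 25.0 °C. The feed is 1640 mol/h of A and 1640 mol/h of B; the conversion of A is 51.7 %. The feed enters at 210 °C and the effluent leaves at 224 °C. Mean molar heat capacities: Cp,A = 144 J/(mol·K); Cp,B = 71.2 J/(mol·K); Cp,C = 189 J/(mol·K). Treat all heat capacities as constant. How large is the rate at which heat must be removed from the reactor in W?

Q_out = 34500 W

Extent of reaction ξ = 0.517 × 1640 = 847.88 mol/h
Reaction term: ξ·ΔH°_rxn = 847.88 × -147 = -124640 kJ/h
Sensible, feed 210→25 °C: -65292 kJ/h
Outlet flows (mol/h): A 792.12, B 792.12, C 847.88
Sensible, products 25→224 °C: 65812 kJ/h
Q = ΔH = -124120 kJ/h = -34.477 kW
Heat removed = 34477 W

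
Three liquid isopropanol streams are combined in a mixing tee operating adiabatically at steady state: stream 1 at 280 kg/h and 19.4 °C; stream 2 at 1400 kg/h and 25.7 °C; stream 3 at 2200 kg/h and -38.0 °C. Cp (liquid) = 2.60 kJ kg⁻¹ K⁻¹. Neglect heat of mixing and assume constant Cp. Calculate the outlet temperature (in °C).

T_out = -10.9 °C

Adiabatic, steady state ⇒ Σ ṁᵢCp,ᵢ(T_out − Tᵢ) = 0
T_out = Σ ṁᵢCp,ᵢTᵢ / Σ ṁᵢCp,ᵢ
      = -109690 / 10088 = -10.873 °C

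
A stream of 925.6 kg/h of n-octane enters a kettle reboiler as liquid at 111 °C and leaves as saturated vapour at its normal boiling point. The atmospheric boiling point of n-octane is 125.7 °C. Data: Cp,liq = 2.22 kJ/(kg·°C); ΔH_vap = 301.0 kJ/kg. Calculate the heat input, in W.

liquid 111→125.7 °C: 32.634 kJ/kg
vaporisation at 125.7 °C: 301 kJ/kg
Δh = 32.634 + 301 = 333.63 kJ/kg
Q = ṁ·Δh = 925.6 kg/h × 333.63 kJ/kg = 308810 kJ/h
|Q| = 85.781 kW = 85781 W

Q = 85800 W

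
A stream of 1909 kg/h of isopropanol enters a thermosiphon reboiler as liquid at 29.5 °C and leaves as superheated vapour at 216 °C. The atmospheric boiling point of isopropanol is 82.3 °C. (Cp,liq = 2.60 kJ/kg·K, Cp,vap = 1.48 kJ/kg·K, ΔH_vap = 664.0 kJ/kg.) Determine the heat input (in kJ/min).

liquid 29.5→82.3 °C: 137.28 kJ/kg
vaporisation at 82.3 °C: 664 kJ/kg
vapour 82.3→216 °C: 197.88 kJ/kg
Δh = 137.28 + 664 + 197.88 = 999.16 kJ/kg
Q = ṁ·Δh = 1909 kg/h × 999.16 kJ/kg = 1.9074e+06 kJ/h
|Q| = 529.83 kW = 31790 kJ/min

Q = 31800 kJ/min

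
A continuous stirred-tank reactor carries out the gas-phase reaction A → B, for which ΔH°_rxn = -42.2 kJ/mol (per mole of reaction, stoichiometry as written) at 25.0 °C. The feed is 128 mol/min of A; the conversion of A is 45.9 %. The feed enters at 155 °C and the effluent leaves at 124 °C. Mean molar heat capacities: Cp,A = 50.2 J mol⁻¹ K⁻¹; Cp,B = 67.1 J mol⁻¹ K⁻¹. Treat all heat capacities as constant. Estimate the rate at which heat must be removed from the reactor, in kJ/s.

Extent of reaction ξ = 0.459 × 128 = 58.752 mol/min
Reaction term: ξ·ΔH°_rxn = 58.752 × -42.2 = -2479.3 kJ/min
Sensible, feed 155→25 °C: -835.33 kJ/min
Outlet flows (mol/min): A 69.248, B 58.752
Sensible, products 25→124 °C: 734.43 kJ/min
Q = ΔH = -2580.2 kJ/min = -43.004 kW
Heat removed = 43.004 kJ/s

Q_out = 43.0 kJ/s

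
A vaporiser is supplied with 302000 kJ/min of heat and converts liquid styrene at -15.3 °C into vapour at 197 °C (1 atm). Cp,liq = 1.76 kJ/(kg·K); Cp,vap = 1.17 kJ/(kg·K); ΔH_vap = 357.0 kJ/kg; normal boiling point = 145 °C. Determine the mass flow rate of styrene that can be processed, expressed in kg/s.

ṁ = 7.19 kg/s

Δh = 1.76×(145−-15.3) + 357.0 + 1.17×(197−145) = 699.97 kJ/kg
Q = 302000 kJ/min = 5033.3 kJ/s = 5033.3 kJ/s
ṁ = Q/Δh = 5033.3 / 699.97 = 7.1908 kg/s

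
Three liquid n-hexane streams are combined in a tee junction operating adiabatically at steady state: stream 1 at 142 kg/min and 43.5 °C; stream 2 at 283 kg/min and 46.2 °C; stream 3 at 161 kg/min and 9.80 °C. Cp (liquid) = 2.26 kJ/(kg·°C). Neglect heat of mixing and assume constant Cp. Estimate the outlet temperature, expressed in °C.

No heat crosses the boundary, so H_out = H_in.
Σ ṁᵢCp,ᵢTᵢ = 142×2.26×43.5 + 283×2.26×46.2 + 161×2.26×9.80 = 47074
Σ ṁᵢCp,ᵢ = 142×2.26 + 283×2.26 + 161×2.26 = 1324.4
T_out = 47074 / 1324.4 = 35.545 °C

T_out = 35.5 °C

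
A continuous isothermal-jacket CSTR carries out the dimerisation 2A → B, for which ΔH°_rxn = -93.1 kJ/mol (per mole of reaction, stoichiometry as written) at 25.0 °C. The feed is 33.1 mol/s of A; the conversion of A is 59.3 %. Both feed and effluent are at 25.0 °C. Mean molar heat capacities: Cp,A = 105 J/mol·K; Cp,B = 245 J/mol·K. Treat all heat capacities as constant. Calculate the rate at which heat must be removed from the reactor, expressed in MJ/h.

Extent of reaction ξ = 0.593 × 33.1 / 2 = 9.8141 mol/s
Reaction term: ξ·ΔH°_rxn = 9.8141 × -93.1 = -913.7 kJ/s
Q = ΔH = -913.7 kJ/s = -913.7 kW
Heat removed = 3289.3 MJ/h

Q_out = 3290 MJ/h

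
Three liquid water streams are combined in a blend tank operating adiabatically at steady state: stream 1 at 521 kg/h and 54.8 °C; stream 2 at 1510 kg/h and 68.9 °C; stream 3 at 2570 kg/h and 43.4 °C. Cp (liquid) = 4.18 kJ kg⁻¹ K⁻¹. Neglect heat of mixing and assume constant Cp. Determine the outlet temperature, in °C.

T_out = 53.1 °C

Energy balance with Q = 0: Σ ṁᵢCp,ᵢ(T_out − Tᵢ) = 0
Σ ṁᵢCp,ᵢTᵢ = 521×4.18×54.8 + 1510×4.18×68.9 + 2570×4.18×43.4 = 1.0205e+06
Σ ṁᵢCp,ᵢ = 521×4.18 + 1510×4.18 + 2570×4.18 = 19232
T_out = 1.0205e+06 / 19232 = 53.06 °C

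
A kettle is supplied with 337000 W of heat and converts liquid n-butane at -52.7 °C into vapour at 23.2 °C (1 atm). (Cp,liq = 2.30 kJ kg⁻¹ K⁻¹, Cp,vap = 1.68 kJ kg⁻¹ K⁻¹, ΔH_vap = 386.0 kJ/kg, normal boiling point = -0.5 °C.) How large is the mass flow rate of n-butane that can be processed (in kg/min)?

ṁ = 37.0 kg/min

Δh = 2.30×(-0.5−-52.7) + 386.0 + 1.68×(23.2−-0.5) = 545.88 kJ/kg
Q = 337000 W = 337 kJ/s = 20220 kJ/min
ṁ = Q/Δh = 20220 / 545.88 = 37.041 kg/min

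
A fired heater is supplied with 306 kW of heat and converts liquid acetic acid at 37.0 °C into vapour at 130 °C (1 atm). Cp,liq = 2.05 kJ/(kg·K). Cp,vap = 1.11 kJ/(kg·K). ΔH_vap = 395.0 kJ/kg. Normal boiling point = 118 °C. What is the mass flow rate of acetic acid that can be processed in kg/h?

Δh = 2.05×(118−37.0) + 395.0 + 1.11×(130−118) = 574.37 kJ/kg
Q = 306 kW = 306 kJ/s = 1.1016e+06 kJ/h
ṁ = Q/Δh = 1.1016e+06 / 574.37 = 1917.9 kg/h

ṁ = 1920 kg/h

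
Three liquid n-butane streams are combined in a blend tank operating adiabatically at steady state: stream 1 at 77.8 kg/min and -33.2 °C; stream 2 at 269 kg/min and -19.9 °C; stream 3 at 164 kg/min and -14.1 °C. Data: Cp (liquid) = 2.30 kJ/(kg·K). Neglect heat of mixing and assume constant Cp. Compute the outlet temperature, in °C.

T_out = -20.1 °C

Energy balance with Q = 0: Σ ṁᵢCp,ᵢ(T_out − Tᵢ) = 0
Σ ṁᵢCp,ᵢTᵢ = 77.8×2.30×-33.2 + 269×2.30×-19.9 + 164×2.30×-14.1 = -23571
Σ ṁᵢCp,ᵢ = 77.8×2.30 + 269×2.30 + 164×2.30 = 1174.8
T_out = -23571 / 1174.8 = -20.064 °C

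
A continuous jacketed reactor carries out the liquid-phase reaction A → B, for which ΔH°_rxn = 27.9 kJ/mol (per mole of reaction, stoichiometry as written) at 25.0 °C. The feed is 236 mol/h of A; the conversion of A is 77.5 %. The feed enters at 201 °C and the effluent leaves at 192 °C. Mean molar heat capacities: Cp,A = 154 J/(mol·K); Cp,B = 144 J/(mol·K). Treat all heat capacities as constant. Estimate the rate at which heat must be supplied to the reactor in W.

Extent of reaction ξ = 0.775 × 236 = 182.9 mol/h
Reaction term: ξ·ΔH°_rxn = 182.9 × 27.9 = 5102.9 kJ/h
Sensible, feed 201→25 °C: -6396.5 kJ/h
Outlet flows (mol/h): A 53.1, B 182.9
Sensible, products 25→192 °C: 5764 kJ/h
Q = ΔH = 4470.4 kJ/h = 1.2418 kW
Heat supplied = 1241.8 W

Q_in = 1240 W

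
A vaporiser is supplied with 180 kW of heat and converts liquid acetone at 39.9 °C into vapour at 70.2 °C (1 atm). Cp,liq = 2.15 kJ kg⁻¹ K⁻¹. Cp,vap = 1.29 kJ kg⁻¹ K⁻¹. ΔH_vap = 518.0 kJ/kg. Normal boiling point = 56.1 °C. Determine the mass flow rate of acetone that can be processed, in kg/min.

ṁ = 18.9 kg/min

Δh = 2.15×(56.1−39.9) + 518.0 + 1.29×(70.2−56.1) = 571.02 kJ/kg
Q = 180 kW = 180 kJ/s = 10800 kJ/min
ṁ = Q/Δh = 10800 / 571.02 = 18.914 kg/min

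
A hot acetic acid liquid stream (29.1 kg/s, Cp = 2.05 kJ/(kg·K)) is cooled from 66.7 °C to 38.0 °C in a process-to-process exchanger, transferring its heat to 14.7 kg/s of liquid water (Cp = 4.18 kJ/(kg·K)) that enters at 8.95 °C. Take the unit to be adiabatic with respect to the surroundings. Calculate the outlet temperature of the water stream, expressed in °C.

Heat released by hot stream: Q = 29.1 × 2.05 × (66.7 − 38.0) = 1712.1 kJ/s
Energy balance on cold side (adiabatic exchanger): Q = ṁ_c·Cp_c·(T_c,out − T_c,in)
T_c,out = 8.95 + 1712.1/(14.7 × 4.18) = 36.813 °C

T_c,out = 36.8 °C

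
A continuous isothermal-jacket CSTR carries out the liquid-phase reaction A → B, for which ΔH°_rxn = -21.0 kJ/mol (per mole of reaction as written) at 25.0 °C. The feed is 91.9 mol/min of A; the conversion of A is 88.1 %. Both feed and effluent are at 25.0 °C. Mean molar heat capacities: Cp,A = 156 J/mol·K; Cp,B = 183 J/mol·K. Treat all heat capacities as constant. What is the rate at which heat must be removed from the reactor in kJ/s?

Extent of reaction ξ = 0.881 × 91.9 = 80.964 mol/min
Reaction term: ξ·ΔH°_rxn = 80.964 × -21.0 = -1700.2 kJ/min
Q = ΔH = -1700.2 kJ/min = -28.337 kW
Heat removed = 28.337 kJ/s

Q_out = 28.3 kJ/s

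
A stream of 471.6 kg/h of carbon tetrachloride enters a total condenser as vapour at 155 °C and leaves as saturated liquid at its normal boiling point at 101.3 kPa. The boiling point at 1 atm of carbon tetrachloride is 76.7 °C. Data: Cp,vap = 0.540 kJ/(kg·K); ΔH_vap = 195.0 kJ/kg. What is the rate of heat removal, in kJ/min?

Q_c = 1870 kJ/min

vapour 155→76.7 °C: -42.282 kJ/kg
condensation at 76.7 °C: -195 kJ/kg
Δh = -42.282 + -195 = -237.28 kJ/kg
Q = ṁ·Δh = 471.6 kg/h × -237.28 kJ/kg = -111900 kJ/h
|Q| = 31.084 kW = 1865 kJ/min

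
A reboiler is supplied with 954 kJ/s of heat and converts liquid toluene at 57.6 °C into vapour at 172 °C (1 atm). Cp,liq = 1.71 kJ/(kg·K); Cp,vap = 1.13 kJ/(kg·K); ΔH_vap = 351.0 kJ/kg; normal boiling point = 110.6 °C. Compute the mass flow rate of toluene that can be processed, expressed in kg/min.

ṁ = 112 kg/min

Δh = 1.71×(110.6−57.6) + 351.0 + 1.13×(172−110.6) = 511.01 kJ/kg
Q = 954 kJ/s = 954 kJ/s = 57240 kJ/min
ṁ = Q/Δh = 57240 / 511.01 = 112.01 kg/min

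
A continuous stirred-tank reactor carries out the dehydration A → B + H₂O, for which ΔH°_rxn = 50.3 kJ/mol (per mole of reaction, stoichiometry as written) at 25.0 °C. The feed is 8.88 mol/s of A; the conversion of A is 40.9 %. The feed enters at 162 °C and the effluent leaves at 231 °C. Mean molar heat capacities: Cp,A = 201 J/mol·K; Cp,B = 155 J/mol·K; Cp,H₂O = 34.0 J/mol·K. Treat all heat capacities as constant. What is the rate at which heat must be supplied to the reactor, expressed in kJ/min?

Q_in = 17800 kJ/min

Extent of reaction ξ = 0.409 × 8.88 = 3.6319 mol/s
Reaction term: ξ·ΔH°_rxn = 3.6319 × 50.3 = 182.69 kJ/s
Sensible, feed 162→25 °C: -244.53 kJ/s
Outlet flows (mol/s): A 5.2481, B 3.6319, H₂O 3.6319
Sensible, products 25→231 °C: 358.71 kJ/s
Q = ΔH = 296.86 kJ/s = 296.86 kW
Heat supplied = 17812 kJ/min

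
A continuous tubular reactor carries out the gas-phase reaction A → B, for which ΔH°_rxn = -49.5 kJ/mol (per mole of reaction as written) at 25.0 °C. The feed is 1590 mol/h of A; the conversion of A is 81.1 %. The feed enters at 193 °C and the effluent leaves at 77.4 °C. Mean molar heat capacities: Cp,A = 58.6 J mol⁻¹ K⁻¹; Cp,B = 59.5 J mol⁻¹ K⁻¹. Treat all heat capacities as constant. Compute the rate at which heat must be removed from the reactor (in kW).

Q_out = 20.7 kW

Extent of reaction ξ = 0.811 × 1590 = 1289.5 mol/h
Reaction term: ξ·ΔH°_rxn = 1289.5 × -49.5 = -63830 kJ/h
Sensible, feed 193→25 °C: -15653 kJ/h
Outlet flows (mol/h): A 300.51, B 1289.5
Sensible, products 25→77.4 °C: 4943.1 kJ/h
Q = ΔH = -74540 kJ/h = -20.706 kW
Heat removed = 20.706 kW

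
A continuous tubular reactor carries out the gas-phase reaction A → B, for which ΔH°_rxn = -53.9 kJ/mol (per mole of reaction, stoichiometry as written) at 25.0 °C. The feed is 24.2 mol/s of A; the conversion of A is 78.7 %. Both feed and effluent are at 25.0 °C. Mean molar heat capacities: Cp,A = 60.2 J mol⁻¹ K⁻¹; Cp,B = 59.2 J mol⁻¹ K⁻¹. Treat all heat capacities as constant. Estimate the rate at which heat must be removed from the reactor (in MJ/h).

Extent of reaction ξ = 0.787 × 24.2 = 19.045 mol/s
Reaction term: ξ·ΔH°_rxn = 19.045 × -53.9 = -1026.5 kJ/s
Q = ΔH = -1026.5 kJ/s = -1026.5 kW
Heat removed = 3695.6 MJ/h

Q_out = 3700 MJ/h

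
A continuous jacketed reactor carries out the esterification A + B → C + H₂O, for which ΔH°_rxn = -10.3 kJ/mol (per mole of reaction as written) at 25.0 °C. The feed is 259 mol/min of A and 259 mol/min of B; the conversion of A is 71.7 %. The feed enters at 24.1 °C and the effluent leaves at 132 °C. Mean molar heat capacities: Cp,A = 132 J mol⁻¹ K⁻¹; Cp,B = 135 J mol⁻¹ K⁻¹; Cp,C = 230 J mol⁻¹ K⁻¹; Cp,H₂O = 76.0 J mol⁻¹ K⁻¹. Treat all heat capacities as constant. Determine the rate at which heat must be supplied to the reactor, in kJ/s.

Q_in = 105 kJ/s

Extent of reaction ξ = 0.717 × 259 = 185.7 mol/min
Reaction term: ξ·ΔH°_rxn = 185.7 × -10.3 = -1912.7 kJ/min
Sensible, feed 24.1→25 °C: 62.238 kJ/min
Outlet flows (mol/min): A 73.297, B 73.297, C 185.7, H₂O 185.7
Sensible, products 25→132 °C: 8174.3 kJ/min
Q = ΔH = 6323.8 kJ/min = 105.4 kW
Heat supplied = 105.4 kJ/s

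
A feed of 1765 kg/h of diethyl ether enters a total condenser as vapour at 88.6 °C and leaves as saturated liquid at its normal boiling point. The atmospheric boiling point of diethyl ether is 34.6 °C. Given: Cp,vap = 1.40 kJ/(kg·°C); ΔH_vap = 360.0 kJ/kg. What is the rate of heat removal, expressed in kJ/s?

Q_c = 214 kJ/s

vapour 88.6→34.6 °C: -75.6 kJ/kg
condensation at 34.6 °C: -360 kJ/kg
Δh = -75.6 + -360 = -435.6 kJ/kg
Q = ṁ·Δh = 1765 kg/h × -435.6 kJ/kg = -768830 kJ/h
|Q| = 213.56 kW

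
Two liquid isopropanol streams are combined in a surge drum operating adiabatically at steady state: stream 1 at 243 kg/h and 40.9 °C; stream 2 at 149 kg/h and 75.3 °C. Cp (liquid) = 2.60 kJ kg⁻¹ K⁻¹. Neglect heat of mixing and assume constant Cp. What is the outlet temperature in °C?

T_out = 54.0 °C

No heat crosses the boundary, so H_out = H_in.
Σ ṁᵢCp,ᵢTᵢ = 243×2.60×40.9 + 149×2.60×75.3 = 55012
Σ ṁᵢCp,ᵢ = 243×2.60 + 149×2.60 = 1019.2
T_out = 55012 / 1019.2 = 53.976 °C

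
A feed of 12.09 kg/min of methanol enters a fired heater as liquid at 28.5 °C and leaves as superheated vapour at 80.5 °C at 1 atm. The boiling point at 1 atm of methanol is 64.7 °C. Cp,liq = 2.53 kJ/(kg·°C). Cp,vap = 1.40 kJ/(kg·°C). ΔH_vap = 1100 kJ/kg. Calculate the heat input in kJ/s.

Q = 245 kJ/s

liquid 28.5→64.7 °C: 91.586 kJ/kg
vaporisation at 64.7 °C: 1100 kJ/kg
vapour 64.7→80.5 °C: 22.12 kJ/kg
Δh = 91.586 + 1100 + 22.12 = 1213.7 kJ/kg
Q = ṁ·Δh = 12.09 kg/min × 1213.7 kJ/kg = 14674 kJ/min
|Q| = 244.56 kW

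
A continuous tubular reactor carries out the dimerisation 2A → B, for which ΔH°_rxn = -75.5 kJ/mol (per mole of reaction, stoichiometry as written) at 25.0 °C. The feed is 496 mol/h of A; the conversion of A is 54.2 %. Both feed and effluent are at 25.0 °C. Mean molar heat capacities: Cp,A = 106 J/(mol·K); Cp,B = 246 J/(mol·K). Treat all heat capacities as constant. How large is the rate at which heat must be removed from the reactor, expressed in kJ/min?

Q_out = 169 kJ/min

Extent of reaction ξ = 0.542 × 496 / 2 = 134.42 mol/h
Reaction term: ξ·ΔH°_rxn = 134.42 × -75.5 = -10148 kJ/h
Q = ΔH = -10148 kJ/h = -2.819 kW
Heat removed = 169.14 kJ/min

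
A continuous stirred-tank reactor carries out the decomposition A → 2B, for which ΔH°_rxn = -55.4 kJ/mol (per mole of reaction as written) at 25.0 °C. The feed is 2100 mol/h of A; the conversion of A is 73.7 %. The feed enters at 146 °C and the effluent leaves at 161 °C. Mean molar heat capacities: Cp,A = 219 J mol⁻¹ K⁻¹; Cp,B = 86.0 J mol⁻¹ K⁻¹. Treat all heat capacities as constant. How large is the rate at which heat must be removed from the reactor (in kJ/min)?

Extent of reaction ξ = 0.737 × 2100 = 1547.7 mol/h
Reaction term: ξ·ΔH°_rxn = 1547.7 × -55.4 = -85743 kJ/h
Sensible, feed 146→25 °C: -55648 kJ/h
Outlet flows (mol/h): A 552.3, B 3095.4
Sensible, products 25→161 °C: 52654 kJ/h
Q = ΔH = -88737 kJ/h = -24.649 kW
Heat removed = 1478.9 kJ/min

Q_out = 1480 kJ/min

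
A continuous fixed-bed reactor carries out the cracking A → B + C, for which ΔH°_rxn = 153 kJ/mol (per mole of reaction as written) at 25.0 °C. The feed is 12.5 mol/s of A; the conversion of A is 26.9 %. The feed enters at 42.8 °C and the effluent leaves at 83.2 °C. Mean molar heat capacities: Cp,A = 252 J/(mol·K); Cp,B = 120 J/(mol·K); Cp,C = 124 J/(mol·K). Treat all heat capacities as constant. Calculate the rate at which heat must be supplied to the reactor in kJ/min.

Extent of reaction ξ = 0.269 × 12.5 = 3.3625 mol/s
Reaction term: ξ·ΔH°_rxn = 3.3625 × 153 = 514.46 kJ/s
Sensible, feed 42.8→25 °C: -56.07 kJ/s
Outlet flows (mol/s): A 9.1375, B 3.3625, C 3.3625
Sensible, products 25→83.2 °C: 181.76 kJ/s
Q = ΔH = 640.16 kJ/s = 640.16 kW
Heat supplied = 38409 kJ/min

Q_in = 38400 kJ/min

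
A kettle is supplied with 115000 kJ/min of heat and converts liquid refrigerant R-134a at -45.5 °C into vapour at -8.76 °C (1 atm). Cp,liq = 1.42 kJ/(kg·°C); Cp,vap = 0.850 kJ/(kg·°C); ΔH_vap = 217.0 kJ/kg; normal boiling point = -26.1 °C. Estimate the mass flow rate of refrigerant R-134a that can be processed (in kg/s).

ṁ = 7.39 kg/s

Δh = 1.42×(-26.1−-45.5) + 217.0 + 0.850×(-8.76−-26.1) = 259.29 kJ/kg
Q = 115000 kJ/min = 1916.7 kJ/s = 1916.7 kJ/s
ṁ = Q/Δh = 1916.7 / 259.29 = 7.3921 kg/s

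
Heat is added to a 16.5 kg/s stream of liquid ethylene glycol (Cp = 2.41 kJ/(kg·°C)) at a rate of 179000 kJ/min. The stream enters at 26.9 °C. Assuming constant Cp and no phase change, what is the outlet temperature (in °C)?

T_out = 102 °C

Q = 179000 kJ/min = 2983.3 kJ/s
ΔT = Q/(ṁ·Cp) = 2983.3/(16.5×2.41) = 75.024 K
T_out = 26.9 + 75.024 = 101.92 °C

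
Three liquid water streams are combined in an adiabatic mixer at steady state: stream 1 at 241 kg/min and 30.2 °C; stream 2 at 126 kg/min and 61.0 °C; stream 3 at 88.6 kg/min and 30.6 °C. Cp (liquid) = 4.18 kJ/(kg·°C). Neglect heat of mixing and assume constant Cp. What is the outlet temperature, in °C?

T_out = 38.8 °C

No heat crosses the boundary, so H_out = H_in.
Σ ṁᵢCp,ᵢTᵢ = 241×4.18×30.2 + 126×4.18×61.0 + 88.6×4.18×30.6 = 73883
Σ ṁᵢCp,ᵢ = 241×4.18 + 126×4.18 + 88.6×4.18 = 1904.4
T_out = 73883 / 1904.4 = 38.796 °C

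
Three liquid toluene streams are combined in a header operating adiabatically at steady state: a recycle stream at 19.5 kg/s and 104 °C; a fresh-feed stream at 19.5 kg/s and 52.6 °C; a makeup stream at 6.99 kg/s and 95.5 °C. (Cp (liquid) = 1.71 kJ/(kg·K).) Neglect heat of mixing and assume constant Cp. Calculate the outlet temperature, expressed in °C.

Adiabatic, steady state ⇒ Σ ṁᵢCp,ᵢ(T_out − Tᵢ) = 0
T_out = Σ ṁᵢCp,ᵢTᵢ / Σ ṁᵢCp,ᵢ
      = 6363.3 / 78.643 = 80.914 °C

T_out = 80.9 °C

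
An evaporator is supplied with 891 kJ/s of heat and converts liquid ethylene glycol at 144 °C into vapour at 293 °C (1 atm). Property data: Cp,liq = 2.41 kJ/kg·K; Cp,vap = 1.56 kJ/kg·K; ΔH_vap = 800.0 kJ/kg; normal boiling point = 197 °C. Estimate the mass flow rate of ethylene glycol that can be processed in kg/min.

ṁ = 49.6 kg/min

Δh = 2.41×(197−144) + 800.0 + 1.56×(293−197) = 1077.5 kJ/kg
Q = 891 kJ/s = 891 kJ/s = 53460 kJ/min
ṁ = Q/Δh = 53460 / 1077.5 = 49.615 kg/min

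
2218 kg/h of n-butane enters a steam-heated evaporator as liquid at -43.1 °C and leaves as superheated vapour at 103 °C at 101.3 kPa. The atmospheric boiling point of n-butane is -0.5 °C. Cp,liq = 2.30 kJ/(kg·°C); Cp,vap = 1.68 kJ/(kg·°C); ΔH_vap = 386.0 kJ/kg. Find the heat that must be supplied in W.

Q = 405000 W

liquid -43.1→-0.5 °C: 97.98 kJ/kg
vaporisation at -0.5 °C: 386 kJ/kg
vapour -0.5→103 °C: 173.88 kJ/kg
Δh = 97.98 + 386 + 173.88 = 657.86 kJ/kg
Q = ṁ·Δh = 2218 kg/h × 657.86 kJ/kg = 1.4591e+06 kJ/h
|Q| = 405.31 kW = 405310 W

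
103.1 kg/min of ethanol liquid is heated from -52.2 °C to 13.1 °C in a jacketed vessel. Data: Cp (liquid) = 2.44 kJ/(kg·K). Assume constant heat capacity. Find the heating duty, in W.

Q = 274000 W

Q = ṁ·Cp·ΔT = 103.1 × 2.44 × (13.1 − -52.2) = 16427 kJ/min
Converting: 16427 / 60 s = 273.79 kW
Heating duty = 273790 W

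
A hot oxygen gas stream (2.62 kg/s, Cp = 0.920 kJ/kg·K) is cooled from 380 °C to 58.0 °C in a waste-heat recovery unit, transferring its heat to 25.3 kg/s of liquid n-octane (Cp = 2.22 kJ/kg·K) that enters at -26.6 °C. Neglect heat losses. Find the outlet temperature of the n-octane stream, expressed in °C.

T_c,out = -12.8 °C

Heat released by hot stream: Q = 2.62 × 0.920 × (380 − 58.0) = 776.15 kJ/s
Energy balance on cold side (adiabatic exchanger): Q = ṁ_c·Cp_c·(T_c,out − T_c,in)
T_c,out = -26.6 + 776.15/(25.3 × 2.22) = -12.781 °C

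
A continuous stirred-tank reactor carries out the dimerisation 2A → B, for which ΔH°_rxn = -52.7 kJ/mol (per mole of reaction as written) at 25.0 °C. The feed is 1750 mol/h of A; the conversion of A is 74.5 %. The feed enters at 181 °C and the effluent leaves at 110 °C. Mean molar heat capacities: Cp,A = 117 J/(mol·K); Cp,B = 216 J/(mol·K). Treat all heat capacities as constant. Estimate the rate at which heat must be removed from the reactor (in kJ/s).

Extent of reaction ξ = 0.745 × 1750 / 2 = 651.88 mol/h
Reaction term: ξ·ΔH°_rxn = 651.88 × -52.7 = -34354 kJ/h
Sensible, feed 181→25 °C: -31941 kJ/h
Outlet flows (mol/h): A 446.25, B 651.88
Sensible, products 25→110 °C: 16406 kJ/h
Q = ΔH = -49888 kJ/h = -13.858 kW
Heat removed = 13.858 kJ/s

Q_out = 13.9 kJ/s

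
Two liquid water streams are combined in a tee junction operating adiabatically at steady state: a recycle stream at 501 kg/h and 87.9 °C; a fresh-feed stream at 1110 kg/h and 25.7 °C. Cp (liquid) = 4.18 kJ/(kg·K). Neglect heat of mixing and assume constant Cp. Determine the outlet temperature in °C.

No heat crosses the boundary, so H_out = H_in.
T_out = Σ ṁᵢCp,ᵢTᵢ / Σ ṁᵢCp,ᵢ
      = 303320 / 6734 = 45.043 °C

T_out = 45.0 °C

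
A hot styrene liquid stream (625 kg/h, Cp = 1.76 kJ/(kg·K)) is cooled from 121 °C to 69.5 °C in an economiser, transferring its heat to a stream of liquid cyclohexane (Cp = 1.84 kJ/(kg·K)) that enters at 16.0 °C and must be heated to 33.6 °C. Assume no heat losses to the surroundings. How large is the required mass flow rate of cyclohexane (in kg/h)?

Heat released by hot stream: Q = 625 × 1.76 × (121 − 69.5) = 56650 kJ/h
Energy balance on cold side (adiabatic exchanger): Q = ṁ_c·Cp_c·(T_c,out − T_c,in)
ṁ_c = 56650 / [1.84 × (33.6 − 16.0)] = 1749.3 kg/h

ṁ_c = 1750 kg/h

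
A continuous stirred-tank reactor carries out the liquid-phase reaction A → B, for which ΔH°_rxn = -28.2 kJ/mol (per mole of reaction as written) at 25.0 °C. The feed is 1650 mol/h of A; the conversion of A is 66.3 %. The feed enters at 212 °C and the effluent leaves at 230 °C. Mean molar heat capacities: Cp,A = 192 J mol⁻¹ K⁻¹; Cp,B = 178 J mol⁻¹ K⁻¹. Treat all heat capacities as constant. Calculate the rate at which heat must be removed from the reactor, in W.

Extent of reaction ξ = 0.663 × 1650 = 1094 mol/h
Reaction term: ξ·ΔH°_rxn = 1094 × -28.2 = -30849 kJ/h
Sensible, feed 212→25 °C: -59242 kJ/h
Outlet flows (mol/h): A 556.05, B 1094
Sensible, products 25→230 °C: 61804 kJ/h
Q = ΔH = -28287 kJ/h = -7.8574 kW
Heat removed = 7857.4 W

Q_out = 7860 W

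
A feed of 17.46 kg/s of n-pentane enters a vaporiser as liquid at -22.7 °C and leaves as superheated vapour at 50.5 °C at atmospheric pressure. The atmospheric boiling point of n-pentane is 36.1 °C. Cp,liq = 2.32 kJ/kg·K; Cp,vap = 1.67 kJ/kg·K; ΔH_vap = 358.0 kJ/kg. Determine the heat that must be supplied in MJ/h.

Q = 32600 MJ/h

liquid -22.7→36.1 °C: 136.42 kJ/kg
vaporisation at 36.1 °C: 358 kJ/kg
vapour 36.1→50.5 °C: 24.048 kJ/kg
Δh = 136.42 + 358 + 24.048 = 518.46 kJ/kg
Q = ṁ·Δh = 17.46 kg/s × 518.46 kJ/kg = 9052.4 kJ/s
|Q| = 9052.4 kW = 32589 MJ/h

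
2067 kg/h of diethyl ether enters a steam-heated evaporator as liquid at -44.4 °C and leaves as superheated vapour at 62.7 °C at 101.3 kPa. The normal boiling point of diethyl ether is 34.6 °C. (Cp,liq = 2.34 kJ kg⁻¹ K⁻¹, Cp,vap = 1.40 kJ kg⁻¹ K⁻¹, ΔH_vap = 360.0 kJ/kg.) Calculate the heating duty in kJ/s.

Q = 335 kJ/s

liquid -44.4→34.6 °C: 184.86 kJ/kg
vaporisation at 34.6 °C: 360 kJ/kg
vapour 34.6→62.7 °C: 39.34 kJ/kg
Δh = 184.86 + 360 + 39.34 = 584.2 kJ/kg
Q = ṁ·Δh = 2067 kg/h × 584.2 kJ/kg = 1.2075e+06 kJ/h
|Q| = 335.43 kW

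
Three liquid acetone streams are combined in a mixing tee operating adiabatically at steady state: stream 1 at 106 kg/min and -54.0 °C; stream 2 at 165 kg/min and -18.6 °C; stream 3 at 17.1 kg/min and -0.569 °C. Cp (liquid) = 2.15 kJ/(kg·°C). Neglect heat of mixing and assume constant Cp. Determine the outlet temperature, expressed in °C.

T_out = -30.6 °C

Energy balance with Q = 0: Σ ṁᵢCp,ᵢ(T_out − Tᵢ) = 0
T_out = Σ ṁᵢCp,ᵢTᵢ / Σ ṁᵢCp,ᵢ
      = -18926 / 619.41 = -30.554 °C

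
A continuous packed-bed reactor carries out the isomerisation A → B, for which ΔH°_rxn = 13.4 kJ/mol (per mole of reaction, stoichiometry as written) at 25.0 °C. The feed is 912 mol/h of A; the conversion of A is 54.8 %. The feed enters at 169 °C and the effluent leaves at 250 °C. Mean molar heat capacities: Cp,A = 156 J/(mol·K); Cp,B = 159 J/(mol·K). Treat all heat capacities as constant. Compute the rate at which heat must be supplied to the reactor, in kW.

Q_in = 5.16 kW

Extent of reaction ξ = 0.548 × 912 = 499.78 mol/h
Reaction term: ξ·ΔH°_rxn = 499.78 × 13.4 = 6697 kJ/h
Sensible, feed 169→25 °C: -20487 kJ/h
Outlet flows (mol/h): A 412.22, B 499.78
Sensible, products 25→250 °C: 32349 kJ/h
Q = ΔH = 18558 kJ/h = 5.1551 kW
Heat supplied = 5.1551 kW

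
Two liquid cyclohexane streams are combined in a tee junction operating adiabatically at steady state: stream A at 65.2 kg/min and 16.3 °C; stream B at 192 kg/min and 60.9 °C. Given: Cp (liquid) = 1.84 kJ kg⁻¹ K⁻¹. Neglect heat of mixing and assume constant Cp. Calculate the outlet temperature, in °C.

T_out = 49.6 °C

Energy balance with Q = 0: Σ ṁᵢCp,ᵢ(T_out − Tᵢ) = 0
Σ ṁᵢCp,ᵢTᵢ = 65.2×1.84×16.3 + 192×1.84×60.9 = 23470
Σ ṁᵢCp,ᵢ = 65.2×1.84 + 192×1.84 = 473.25
T_out = 23470 / 473.25 = 49.594 °C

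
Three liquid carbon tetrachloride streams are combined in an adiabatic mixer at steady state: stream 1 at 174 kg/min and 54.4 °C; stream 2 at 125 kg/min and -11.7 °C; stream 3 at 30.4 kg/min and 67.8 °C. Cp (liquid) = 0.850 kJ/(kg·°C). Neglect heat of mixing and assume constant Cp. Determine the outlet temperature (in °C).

Energy balance with Q = 0: Σ ṁᵢCp,ᵢ(T_out − Tᵢ) = 0
Σ ṁᵢCp,ᵢTᵢ = 174×0.850×54.4 + 125×0.850×-11.7 + 30.4×0.850×67.8 = 8554.6
Σ ṁᵢCp,ᵢ = 174×0.850 + 125×0.850 + 30.4×0.850 = 279.99
T_out = 8554.6 / 279.99 = 30.553 °C

T_out = 30.6 °C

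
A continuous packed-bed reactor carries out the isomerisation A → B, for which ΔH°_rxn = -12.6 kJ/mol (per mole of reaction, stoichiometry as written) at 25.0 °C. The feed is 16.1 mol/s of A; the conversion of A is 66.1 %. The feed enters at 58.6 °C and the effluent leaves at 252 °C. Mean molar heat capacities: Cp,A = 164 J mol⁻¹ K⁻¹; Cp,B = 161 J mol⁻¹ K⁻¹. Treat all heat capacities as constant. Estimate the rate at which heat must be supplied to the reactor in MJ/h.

Extent of reaction ξ = 0.661 × 16.1 = 10.642 mol/s
Reaction term: ξ·ΔH°_rxn = 10.642 × -12.6 = -134.09 kJ/s
Sensible, feed 58.6→25 °C: -88.717 kJ/s
Outlet flows (mol/s): A 5.4579, B 10.642
Sensible, products 25→252 °C: 592.12 kJ/s
Q = ΔH = 369.32 kJ/s = 369.32 kW
Heat supplied = 1329.5 MJ/h

Q_in = 1330 MJ/h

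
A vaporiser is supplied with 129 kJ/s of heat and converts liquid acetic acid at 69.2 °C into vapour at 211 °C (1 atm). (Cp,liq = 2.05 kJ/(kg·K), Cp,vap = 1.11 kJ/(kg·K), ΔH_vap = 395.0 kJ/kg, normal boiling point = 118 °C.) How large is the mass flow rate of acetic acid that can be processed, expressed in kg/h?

ṁ = 776 kg/h

Δh = 2.05×(118−69.2) + 395.0 + 1.11×(211−118) = 598.27 kJ/kg
Q = 129 kJ/s = 129 kJ/s = 464400 kJ/h
ṁ = Q/Δh = 464400 / 598.27 = 776.24 kg/h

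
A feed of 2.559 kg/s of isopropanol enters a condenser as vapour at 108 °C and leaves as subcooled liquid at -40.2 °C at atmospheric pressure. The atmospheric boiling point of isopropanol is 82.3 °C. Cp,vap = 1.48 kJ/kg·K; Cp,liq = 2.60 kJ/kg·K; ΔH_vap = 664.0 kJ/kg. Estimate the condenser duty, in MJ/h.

Q_c = 9400 MJ/h

vapour 108→82.3 °C: -38.036 kJ/kg
condensation at 82.3 °C: -664 kJ/kg
liquid 82.3→-40.2 °C: -318.5 kJ/kg
Δh = -38.036 + -664 + -318.5 = -1020.5 kJ/kg
Q = ṁ·Δh = 2.559 kg/s × -1020.5 kJ/kg = -2611.6 kJ/s
|Q| = 2611.6 kW = 9401.6 MJ/h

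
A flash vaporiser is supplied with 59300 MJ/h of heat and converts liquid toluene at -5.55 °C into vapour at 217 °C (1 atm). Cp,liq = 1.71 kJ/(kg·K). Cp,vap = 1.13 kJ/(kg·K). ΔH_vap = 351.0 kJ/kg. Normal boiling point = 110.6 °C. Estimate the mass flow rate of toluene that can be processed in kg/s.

Δh = 1.71×(110.6−-5.55) + 351.0 + 1.13×(217−110.6) = 669.85 kJ/kg
Q = 59300 MJ/h = 16472 kJ/s = 16472 kJ/s
ṁ = Q/Δh = 16472 / 669.85 = 24.591 kg/s

ṁ = 24.6 kg/s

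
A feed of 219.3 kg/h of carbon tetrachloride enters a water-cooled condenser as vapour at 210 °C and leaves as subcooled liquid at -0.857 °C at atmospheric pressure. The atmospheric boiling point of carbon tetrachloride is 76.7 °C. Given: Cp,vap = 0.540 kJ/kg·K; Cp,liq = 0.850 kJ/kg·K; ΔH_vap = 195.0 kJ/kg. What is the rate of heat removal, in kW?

vapour 210→76.7 °C: -71.982 kJ/kg
condensation at 76.7 °C: -195 kJ/kg
liquid 76.7→-0.857 °C: -65.923 kJ/kg
Δh = -71.982 + -195 + -65.923 = -332.91 kJ/kg
Q = ṁ·Δh = 219.3 kg/h × -332.91 kJ/kg = -73006 kJ/h
|Q| = 20.279 kW

Q_c = 20.3 kW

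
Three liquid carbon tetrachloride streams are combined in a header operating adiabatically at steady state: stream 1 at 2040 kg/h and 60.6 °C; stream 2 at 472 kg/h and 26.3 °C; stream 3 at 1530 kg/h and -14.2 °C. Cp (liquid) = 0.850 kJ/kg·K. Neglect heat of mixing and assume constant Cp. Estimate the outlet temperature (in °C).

Adiabatic, steady state ⇒ Σ ṁᵢCp,ᵢ(T_out − Tᵢ) = 0
Σ ṁᵢCp,ᵢTᵢ = 2040×0.850×60.6 + 472×0.850×26.3 + 1530×0.850×-14.2 = 97165
Σ ṁᵢCp,ᵢ = 2040×0.850 + 472×0.850 + 1530×0.850 = 3435.7
T_out = 97165 / 3435.7 = 28.281 °C

T_out = 28.3 °C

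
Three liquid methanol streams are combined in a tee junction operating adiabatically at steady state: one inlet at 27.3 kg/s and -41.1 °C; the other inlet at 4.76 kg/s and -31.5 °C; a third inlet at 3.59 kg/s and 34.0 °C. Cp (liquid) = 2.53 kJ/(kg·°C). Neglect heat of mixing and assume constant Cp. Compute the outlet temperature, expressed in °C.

No heat crosses the boundary, so H_out = H_in.
T_out = Σ ṁᵢCp,ᵢTᵢ / Σ ṁᵢCp,ᵢ
      = -2909.3 / 90.195 = -32.256 °C

T_out = -32.3 °C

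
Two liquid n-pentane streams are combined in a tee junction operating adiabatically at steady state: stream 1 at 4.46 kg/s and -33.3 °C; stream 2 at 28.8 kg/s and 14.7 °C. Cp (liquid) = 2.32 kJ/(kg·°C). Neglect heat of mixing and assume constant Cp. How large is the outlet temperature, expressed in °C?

T_out = 8.26 °C

Adiabatic, steady state ⇒ Σ ṁᵢCp,ᵢ(T_out − Tᵢ) = 0
Σ ṁᵢCp,ᵢTᵢ = 4.46×2.32×-33.3 + 28.8×2.32×14.7 = 637.63
Σ ṁᵢCp,ᵢ = 4.46×2.32 + 28.8×2.32 = 77.163
T_out = 637.63 / 77.163 = 8.2634 °C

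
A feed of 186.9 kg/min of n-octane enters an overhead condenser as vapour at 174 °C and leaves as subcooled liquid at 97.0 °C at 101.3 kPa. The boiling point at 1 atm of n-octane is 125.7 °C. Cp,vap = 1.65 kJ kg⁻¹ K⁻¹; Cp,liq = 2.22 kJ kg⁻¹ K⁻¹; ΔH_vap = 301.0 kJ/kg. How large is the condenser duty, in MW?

vapour 174→125.7 °C: -79.695 kJ/kg
condensation at 125.7 °C: -301 kJ/kg
liquid 125.7→97.0 °C: -63.714 kJ/kg
Δh = -79.695 + -301 + -63.714 = -444.41 kJ/kg
Q = ṁ·Δh = 186.9 kg/min × -444.41 kJ/kg = -83060 kJ/min
|Q| = 1384.3 kW = 1.3843 MW

Q_c = 1.38 MW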